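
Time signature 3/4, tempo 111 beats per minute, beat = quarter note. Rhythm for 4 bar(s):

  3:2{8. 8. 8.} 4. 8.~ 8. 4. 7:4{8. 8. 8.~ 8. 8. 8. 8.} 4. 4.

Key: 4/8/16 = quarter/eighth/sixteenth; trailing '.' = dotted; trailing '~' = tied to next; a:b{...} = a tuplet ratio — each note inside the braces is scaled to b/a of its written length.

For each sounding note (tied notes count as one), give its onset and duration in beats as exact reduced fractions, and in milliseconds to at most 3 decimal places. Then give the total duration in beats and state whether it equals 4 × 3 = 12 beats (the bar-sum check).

1) 0.0ms=0b +270.27ms=1/2b
2) 270.27ms=1/2b +270.27ms=1/2b
3) 540.541ms=1b +270.27ms=1/2b
4) 810.811ms=3/2b +810.811ms=3/2b
5) 1621.622ms=3b +810.811ms=3/2b
6) 2432.432ms=9/2b +810.811ms=3/2b
7) 3243.243ms=6b +231.66ms=3/7b
8) 3474.903ms=45/7b +231.66ms=3/7b
9) 3706.564ms=48/7b +463.32ms=6/7b
10) 4169.884ms=54/7b +231.66ms=3/7b
11) 4401.544ms=57/7b +231.66ms=3/7b
12) 4633.205ms=60/7b +231.66ms=3/7b
13) 4864.865ms=9b +810.811ms=3/2b
14) 5675.676ms=21/2b +810.811ms=3/2b
Σ=12b of 12 (111bpm 3/4) — PASS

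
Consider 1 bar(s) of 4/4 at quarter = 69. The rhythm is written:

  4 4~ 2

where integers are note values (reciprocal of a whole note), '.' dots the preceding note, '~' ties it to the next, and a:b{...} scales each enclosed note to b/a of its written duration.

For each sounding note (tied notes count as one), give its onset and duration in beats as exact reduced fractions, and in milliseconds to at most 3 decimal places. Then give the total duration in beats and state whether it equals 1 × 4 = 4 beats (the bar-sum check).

1) 0.0ms=0b +869.565ms=1b
2) 869.565ms=1b +2608.696ms=3b
Σ=4b of 4 (69bpm 4/4) — PASS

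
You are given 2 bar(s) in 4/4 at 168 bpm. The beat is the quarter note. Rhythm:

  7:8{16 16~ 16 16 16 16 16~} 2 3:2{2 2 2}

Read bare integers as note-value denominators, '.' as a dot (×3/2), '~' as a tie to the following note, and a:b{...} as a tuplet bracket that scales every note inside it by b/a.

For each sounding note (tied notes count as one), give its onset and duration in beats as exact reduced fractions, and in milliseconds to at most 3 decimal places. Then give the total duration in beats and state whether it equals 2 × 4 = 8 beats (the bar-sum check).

1) 0.0ms=0b +102.041ms=2/7b
2) 102.041ms=2/7b +204.082ms=4/7b
3) 306.122ms=6/7b +102.041ms=2/7b
4) 408.163ms=8/7b +102.041ms=2/7b
5) 510.204ms=10/7b +102.041ms=2/7b
6) 612.245ms=12/7b +816.327ms=16/7b
7) 1428.571ms=4b +476.19ms=4/3b
8) 1904.762ms=16/3b +476.19ms=4/3b
9) 2380.952ms=20/3b +476.19ms=4/3b
Σ=8b of 8 (168bpm 4/4) — PASS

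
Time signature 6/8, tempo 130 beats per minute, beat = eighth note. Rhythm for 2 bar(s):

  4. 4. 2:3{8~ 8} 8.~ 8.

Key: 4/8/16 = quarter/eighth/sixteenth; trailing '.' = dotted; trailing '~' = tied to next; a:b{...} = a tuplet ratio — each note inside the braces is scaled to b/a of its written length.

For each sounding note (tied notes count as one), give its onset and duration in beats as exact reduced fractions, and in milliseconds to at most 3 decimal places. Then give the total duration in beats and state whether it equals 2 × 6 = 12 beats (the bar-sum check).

1) 0.0ms=0b +1384.615ms=3b
2) 1384.615ms=3b +1384.615ms=3b
3) 2769.231ms=6b +1384.615ms=3b
4) 4153.846ms=9b +1384.615ms=3b
Σ=12b of 12 (130bpm 6/8) — PASS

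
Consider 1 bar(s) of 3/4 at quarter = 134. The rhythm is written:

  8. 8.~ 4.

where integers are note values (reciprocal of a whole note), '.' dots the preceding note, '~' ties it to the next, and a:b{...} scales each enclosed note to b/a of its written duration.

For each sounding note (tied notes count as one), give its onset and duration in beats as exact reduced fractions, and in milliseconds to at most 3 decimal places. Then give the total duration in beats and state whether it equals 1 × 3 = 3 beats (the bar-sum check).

1) 0.0ms=0b +335.821ms=3/4b
2) 335.821ms=3/4b +1007.463ms=9/4b
Σ=3b of 3 (134bpm 3/4) — PASS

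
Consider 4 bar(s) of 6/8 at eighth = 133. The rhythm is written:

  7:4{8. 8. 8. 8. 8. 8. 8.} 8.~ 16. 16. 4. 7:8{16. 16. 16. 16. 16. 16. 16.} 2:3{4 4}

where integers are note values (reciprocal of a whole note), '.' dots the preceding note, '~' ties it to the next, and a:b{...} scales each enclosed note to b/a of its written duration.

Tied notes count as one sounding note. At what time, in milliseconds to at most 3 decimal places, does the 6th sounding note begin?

note 6 onset = 30/7b = 1933.405ms

1. 0.0ms @ 0 + 386.681ms (6/7)
2. 386.681ms @ 6/7 + 386.681ms (6/7)
3. 773.362ms @ 12/7 + 386.681ms (6/7)
4. 1160.043ms @ 18/7 + 386.681ms (6/7)
5. 1546.724ms @ 24/7 + 386.681ms (6/7)
6. 1933.405ms @ 30/7 + 386.681ms (6/7)
7. 2320.086ms @ 36/7 + 386.681ms (6/7)
8. 2706.767ms @ 6 + 1015.038ms (9/4)
9. 3721.805ms @ 33/4 + 338.346ms (3/4)
10. 4060.15ms @ 9 + 1353.383ms (3)
11. 5413.534ms @ 12 + 386.681ms (6/7)
12. 5800.215ms @ 90/7 + 386.681ms (6/7)
13. 6186.896ms @ 96/7 + 386.681ms (6/7)
14. 6573.577ms @ 102/7 + 386.681ms (6/7)
15. 6960.258ms @ 108/7 + 386.681ms (6/7)
16. 7346.939ms @ 114/7 + 386.681ms (6/7)
17. 7733.62ms @ 120/7 + 386.681ms (6/7)
18. 8120.301ms @ 18 + 1353.383ms (3)
19. 9473.684ms @ 21 + 1353.383ms (3)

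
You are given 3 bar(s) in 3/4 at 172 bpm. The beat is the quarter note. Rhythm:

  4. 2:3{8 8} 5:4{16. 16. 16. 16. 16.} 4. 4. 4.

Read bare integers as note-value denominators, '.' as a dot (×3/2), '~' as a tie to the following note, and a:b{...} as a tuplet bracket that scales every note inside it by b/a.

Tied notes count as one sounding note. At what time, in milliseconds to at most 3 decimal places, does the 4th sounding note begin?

1. 0.0ms @ 0 + 523.256ms (3/2)
2. 523.256ms @ 3/2 + 261.628ms (3/4)
3. 784.884ms @ 9/4 + 261.628ms (3/4)
4. 1046.512ms @ 3 + 104.651ms (3/10)
5. 1151.163ms @ 33/10 + 104.651ms (3/10)
6. 1255.814ms @ 18/5 + 104.651ms (3/10)
7. 1360.465ms @ 39/10 + 104.651ms (3/10)
8. 1465.116ms @ 21/5 + 104.651ms (3/10)
9. 1569.767ms @ 9/2 + 523.256ms (3/2)
10. 2093.023ms @ 6 + 523.256ms (3/2)
11. 2616.279ms @ 15/2 + 523.256ms (3/2)

note 4 onset = 3b = 1046.512ms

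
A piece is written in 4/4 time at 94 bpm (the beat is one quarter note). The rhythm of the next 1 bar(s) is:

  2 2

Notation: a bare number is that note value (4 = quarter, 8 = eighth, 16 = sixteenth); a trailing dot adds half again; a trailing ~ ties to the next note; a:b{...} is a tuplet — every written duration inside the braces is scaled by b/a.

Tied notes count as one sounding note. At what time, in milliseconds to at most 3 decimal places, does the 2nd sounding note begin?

1. 0.0ms @ 0 + 1276.596ms (2)
2. 1276.596ms @ 2 + 1276.596ms (2)

note 2 onset = 2b = 1276.596ms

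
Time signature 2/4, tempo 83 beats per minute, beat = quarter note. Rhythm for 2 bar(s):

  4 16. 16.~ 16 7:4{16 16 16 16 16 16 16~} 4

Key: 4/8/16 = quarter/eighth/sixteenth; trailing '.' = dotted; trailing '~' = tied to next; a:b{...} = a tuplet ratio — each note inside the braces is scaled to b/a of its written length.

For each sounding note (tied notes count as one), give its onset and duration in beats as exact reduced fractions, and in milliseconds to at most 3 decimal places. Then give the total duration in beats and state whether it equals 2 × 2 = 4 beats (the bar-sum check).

1) 0.0ms=0b +722.892ms=1b
2) 722.892ms=1b +271.084ms=3/8b
3) 993.976ms=11/8b +451.807ms=5/8b
4) 1445.783ms=2b +103.27ms=1/7b
5) 1549.053ms=15/7b +103.27ms=1/7b
6) 1652.324ms=16/7b +103.27ms=1/7b
7) 1755.594ms=17/7b +103.27ms=1/7b
8) 1858.864ms=18/7b +103.27ms=1/7b
9) 1962.134ms=19/7b +103.27ms=1/7b
10) 2065.404ms=20/7b +826.162ms=8/7b
Σ=4b of 4 (83bpm 2/4) — PASS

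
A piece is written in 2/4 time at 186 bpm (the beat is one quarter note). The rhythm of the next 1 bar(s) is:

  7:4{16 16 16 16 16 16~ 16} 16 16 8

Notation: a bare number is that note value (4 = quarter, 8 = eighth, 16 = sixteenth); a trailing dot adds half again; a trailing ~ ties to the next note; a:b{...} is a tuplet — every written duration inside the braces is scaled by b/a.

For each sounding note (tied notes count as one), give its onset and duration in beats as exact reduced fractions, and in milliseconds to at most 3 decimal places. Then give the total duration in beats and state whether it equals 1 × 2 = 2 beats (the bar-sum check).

1) 0.0ms=0b +46.083ms=1/7b
2) 46.083ms=1/7b +46.083ms=1/7b
3) 92.166ms=2/7b +46.083ms=1/7b
4) 138.249ms=3/7b +46.083ms=1/7b
5) 184.332ms=4/7b +46.083ms=1/7b
6) 230.415ms=5/7b +92.166ms=2/7b
7) 322.581ms=1b +80.645ms=1/4b
8) 403.226ms=5/4b +80.645ms=1/4b
9) 483.871ms=3/2b +161.29ms=1/2b
Σ=2b of 2 (186bpm 2/4) — PASS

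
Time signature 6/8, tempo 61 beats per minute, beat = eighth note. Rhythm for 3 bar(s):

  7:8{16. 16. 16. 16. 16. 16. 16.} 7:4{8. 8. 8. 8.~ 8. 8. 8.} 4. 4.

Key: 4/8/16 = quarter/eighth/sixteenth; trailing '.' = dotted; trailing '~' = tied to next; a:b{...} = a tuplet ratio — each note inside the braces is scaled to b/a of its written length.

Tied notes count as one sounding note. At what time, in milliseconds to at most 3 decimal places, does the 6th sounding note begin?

1. 0.0ms @ 0 + 843.091ms (6/7)
2. 843.091ms @ 6/7 + 843.091ms (6/7)
3. 1686.183ms @ 12/7 + 843.091ms (6/7)
4. 2529.274ms @ 18/7 + 843.091ms (6/7)
5. 3372.365ms @ 24/7 + 843.091ms (6/7)
6. 4215.457ms @ 30/7 + 843.091ms (6/7)
7. 5058.548ms @ 36/7 + 843.091ms (6/7)
8. 5901.639ms @ 6 + 843.091ms (6/7)
9. 6744.731ms @ 48/7 + 843.091ms (6/7)
10. 7587.822ms @ 54/7 + 843.091ms (6/7)
11. 8430.913ms @ 60/7 + 1686.183ms (12/7)
12. 10117.096ms @ 72/7 + 843.091ms (6/7)
13. 10960.187ms @ 78/7 + 843.091ms (6/7)
14. 11803.279ms @ 12 + 2950.82ms (3)
15. 14754.098ms @ 15 + 2950.82ms (3)

note 6 onset = 30/7b = 4215.457ms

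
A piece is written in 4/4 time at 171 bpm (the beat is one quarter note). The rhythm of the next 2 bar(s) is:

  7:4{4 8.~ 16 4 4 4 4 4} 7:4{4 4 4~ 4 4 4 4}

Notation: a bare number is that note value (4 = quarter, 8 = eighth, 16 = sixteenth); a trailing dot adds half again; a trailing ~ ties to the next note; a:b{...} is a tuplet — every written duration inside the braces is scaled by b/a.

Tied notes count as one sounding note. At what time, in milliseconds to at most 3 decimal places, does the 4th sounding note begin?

note 4 onset = 12/7b = 601.504ms

1. 0.0ms @ 0 + 200.501ms (4/7)
2. 200.501ms @ 4/7 + 200.501ms (4/7)
3. 401.003ms @ 8/7 + 200.501ms (4/7)
4. 601.504ms @ 12/7 + 200.501ms (4/7)
5. 802.005ms @ 16/7 + 200.501ms (4/7)
6. 1002.506ms @ 20/7 + 200.501ms (4/7)
7. 1203.008ms @ 24/7 + 200.501ms (4/7)
8. 1403.509ms @ 4 + 200.501ms (4/7)
9. 1604.01ms @ 32/7 + 200.501ms (4/7)
10. 1804.511ms @ 36/7 + 401.003ms (8/7)
11. 2205.514ms @ 44/7 + 200.501ms (4/7)
12. 2406.015ms @ 48/7 + 200.501ms (4/7)
13. 2606.516ms @ 52/7 + 200.501ms (4/7)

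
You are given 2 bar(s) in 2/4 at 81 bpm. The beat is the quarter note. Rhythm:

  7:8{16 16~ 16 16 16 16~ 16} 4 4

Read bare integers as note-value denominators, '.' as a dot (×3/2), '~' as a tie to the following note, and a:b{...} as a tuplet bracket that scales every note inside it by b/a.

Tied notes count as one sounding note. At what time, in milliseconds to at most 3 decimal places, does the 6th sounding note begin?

1. 0.0ms @ 0 + 211.64ms (2/7)
2. 211.64ms @ 2/7 + 423.28ms (4/7)
3. 634.921ms @ 6/7 + 211.64ms (2/7)
4. 846.561ms @ 8/7 + 211.64ms (2/7)
5. 1058.201ms @ 10/7 + 423.28ms (4/7)
6. 1481.481ms @ 2 + 740.741ms (1)
7. 2222.222ms @ 3 + 740.741ms (1)

note 6 onset = 2b = 1481.481ms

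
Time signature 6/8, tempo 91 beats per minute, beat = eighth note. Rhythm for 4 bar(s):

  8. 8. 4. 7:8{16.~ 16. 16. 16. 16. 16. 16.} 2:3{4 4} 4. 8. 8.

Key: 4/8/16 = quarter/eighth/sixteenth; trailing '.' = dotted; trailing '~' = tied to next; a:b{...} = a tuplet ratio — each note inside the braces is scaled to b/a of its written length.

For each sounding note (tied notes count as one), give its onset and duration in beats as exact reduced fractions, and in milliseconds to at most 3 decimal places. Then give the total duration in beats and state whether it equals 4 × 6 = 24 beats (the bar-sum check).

1) 0.0ms=0b +989.011ms=3/2b
2) 989.011ms=3/2b +989.011ms=3/2b
3) 1978.022ms=3b +1978.022ms=3b
4) 3956.044ms=6b +1130.298ms=12/7b
5) 5086.342ms=54/7b +565.149ms=6/7b
6) 5651.491ms=60/7b +565.149ms=6/7b
7) 6216.641ms=66/7b +565.149ms=6/7b
8) 6781.79ms=72/7b +565.149ms=6/7b
9) 7346.939ms=78/7b +565.149ms=6/7b
10) 7912.088ms=12b +1978.022ms=3b
11) 9890.11ms=15b +1978.022ms=3b
12) 11868.132ms=18b +1978.022ms=3b
13) 13846.154ms=21b +989.011ms=3/2b
14) 14835.165ms=45/2b +989.011ms=3/2b
Σ=24b of 24 (91bpm 6/8) — PASS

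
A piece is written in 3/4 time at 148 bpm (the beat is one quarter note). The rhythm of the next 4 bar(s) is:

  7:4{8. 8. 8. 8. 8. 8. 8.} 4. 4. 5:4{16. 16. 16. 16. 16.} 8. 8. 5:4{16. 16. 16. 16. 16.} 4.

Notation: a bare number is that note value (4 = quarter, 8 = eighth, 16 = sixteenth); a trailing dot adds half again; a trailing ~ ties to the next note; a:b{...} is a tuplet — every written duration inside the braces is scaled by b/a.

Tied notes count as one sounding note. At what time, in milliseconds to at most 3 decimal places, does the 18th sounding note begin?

1. 0.0ms @ 0 + 173.745ms (3/7)
2. 173.745ms @ 3/7 + 173.745ms (3/7)
3. 347.49ms @ 6/7 + 173.745ms (3/7)
4. 521.236ms @ 9/7 + 173.745ms (3/7)
5. 694.981ms @ 12/7 + 173.745ms (3/7)
6. 868.726ms @ 15/7 + 173.745ms (3/7)
7. 1042.471ms @ 18/7 + 173.745ms (3/7)
8. 1216.216ms @ 3 + 608.108ms (3/2)
9. 1824.324ms @ 9/2 + 608.108ms (3/2)
10. 2432.432ms @ 6 + 121.622ms (3/10)
11. 2554.054ms @ 63/10 + 121.622ms (3/10)
12. 2675.676ms @ 33/5 + 121.622ms (3/10)
13. 2797.297ms @ 69/10 + 121.622ms (3/10)
14. 2918.919ms @ 36/5 + 121.622ms (3/10)
15. 3040.541ms @ 15/2 + 304.054ms (3/4)
16. 3344.595ms @ 33/4 + 304.054ms (3/4)
17. 3648.649ms @ 9 + 121.622ms (3/10)
18. 3770.27ms @ 93/10 + 121.622ms (3/10)
19. 3891.892ms @ 48/5 + 121.622ms (3/10)
20. 4013.514ms @ 99/10 + 121.622ms (3/10)
21. 4135.135ms @ 51/5 + 121.622ms (3/10)
22. 4256.757ms @ 21/2 + 608.108ms (3/2)

note 18 onset = 93/10b = 3770.27ms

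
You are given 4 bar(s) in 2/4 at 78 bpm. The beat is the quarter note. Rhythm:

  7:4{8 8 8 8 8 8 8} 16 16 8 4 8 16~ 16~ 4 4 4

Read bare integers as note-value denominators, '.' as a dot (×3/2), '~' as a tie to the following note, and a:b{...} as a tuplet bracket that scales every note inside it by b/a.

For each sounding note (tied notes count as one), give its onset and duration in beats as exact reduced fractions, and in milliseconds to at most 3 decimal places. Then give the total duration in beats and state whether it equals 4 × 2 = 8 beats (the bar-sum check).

1) 0.0ms=0b +219.78ms=2/7b
2) 219.78ms=2/7b +219.78ms=2/7b
3) 439.56ms=4/7b +219.78ms=2/7b
4) 659.341ms=6/7b +219.78ms=2/7b
5) 879.121ms=8/7b +219.78ms=2/7b
6) 1098.901ms=10/7b +219.78ms=2/7b
7) 1318.681ms=12/7b +219.78ms=2/7b
8) 1538.462ms=2b +192.308ms=1/4b
9) 1730.769ms=9/4b +192.308ms=1/4b
10) 1923.077ms=5/2b +384.615ms=1/2b
11) 2307.692ms=3b +769.231ms=1b
12) 3076.923ms=4b +384.615ms=1/2b
13) 3461.538ms=9/2b +1153.846ms=3/2b
14) 4615.385ms=6b +769.231ms=1b
15) 5384.615ms=7b +769.231ms=1b
Σ=8b of 8 (78bpm 2/4) — PASS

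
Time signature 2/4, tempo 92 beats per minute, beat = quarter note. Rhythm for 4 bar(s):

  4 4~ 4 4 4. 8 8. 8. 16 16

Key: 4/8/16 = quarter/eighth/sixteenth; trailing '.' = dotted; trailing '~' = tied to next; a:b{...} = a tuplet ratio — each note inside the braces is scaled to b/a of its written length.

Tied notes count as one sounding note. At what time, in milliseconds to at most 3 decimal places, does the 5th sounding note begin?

note 5 onset = 11/2b = 3586.957ms

1. 0.0ms @ 0 + 652.174ms (1)
2. 652.174ms @ 1 + 1304.348ms (2)
3. 1956.522ms @ 3 + 652.174ms (1)
4. 2608.696ms @ 4 + 978.261ms (3/2)
5. 3586.957ms @ 11/2 + 326.087ms (1/2)
6. 3913.043ms @ 6 + 489.13ms (3/4)
7. 4402.174ms @ 27/4 + 489.13ms (3/4)
8. 4891.304ms @ 15/2 + 163.043ms (1/4)
9. 5054.348ms @ 31/4 + 163.043ms (1/4)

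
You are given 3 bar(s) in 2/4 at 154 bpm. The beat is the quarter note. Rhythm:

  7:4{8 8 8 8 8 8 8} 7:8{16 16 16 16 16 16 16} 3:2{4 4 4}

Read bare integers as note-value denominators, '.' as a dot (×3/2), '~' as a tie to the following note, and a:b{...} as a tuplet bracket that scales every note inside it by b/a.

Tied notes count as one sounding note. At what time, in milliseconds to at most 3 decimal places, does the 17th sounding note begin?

note 17 onset = 16/3b = 2077.922ms

1. 0.0ms @ 0 + 111.317ms (2/7)
2. 111.317ms @ 2/7 + 111.317ms (2/7)
3. 222.635ms @ 4/7 + 111.317ms (2/7)
4. 333.952ms @ 6/7 + 111.317ms (2/7)
5. 445.269ms @ 8/7 + 111.317ms (2/7)
6. 556.586ms @ 10/7 + 111.317ms (2/7)
7. 667.904ms @ 12/7 + 111.317ms (2/7)
8. 779.221ms @ 2 + 111.317ms (2/7)
9. 890.538ms @ 16/7 + 111.317ms (2/7)
10. 1001.855ms @ 18/7 + 111.317ms (2/7)
11. 1113.173ms @ 20/7 + 111.317ms (2/7)
12. 1224.49ms @ 22/7 + 111.317ms (2/7)
13. 1335.807ms @ 24/7 + 111.317ms (2/7)
14. 1447.124ms @ 26/7 + 111.317ms (2/7)
15. 1558.442ms @ 4 + 259.74ms (2/3)
16. 1818.182ms @ 14/3 + 259.74ms (2/3)
17. 2077.922ms @ 16/3 + 259.74ms (2/3)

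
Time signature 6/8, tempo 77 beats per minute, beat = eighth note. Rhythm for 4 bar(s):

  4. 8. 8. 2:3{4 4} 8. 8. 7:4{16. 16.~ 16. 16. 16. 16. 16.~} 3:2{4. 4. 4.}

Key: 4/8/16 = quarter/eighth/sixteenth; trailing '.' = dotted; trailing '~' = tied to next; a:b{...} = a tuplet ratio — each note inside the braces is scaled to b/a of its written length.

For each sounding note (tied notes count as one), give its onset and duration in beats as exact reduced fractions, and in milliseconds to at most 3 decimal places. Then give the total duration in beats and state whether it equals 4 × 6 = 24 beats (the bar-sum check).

1) 0.0ms=0b +2337.662ms=3b
2) 2337.662ms=3b +1168.831ms=3/2b
3) 3506.494ms=9/2b +1168.831ms=3/2b
4) 4675.325ms=6b +2337.662ms=3b
5) 7012.987ms=9b +2337.662ms=3b
6) 9350.649ms=12b +1168.831ms=3/2b
7) 10519.481ms=27/2b +1168.831ms=3/2b
8) 11688.312ms=15b +333.952ms=3/7b
9) 12022.263ms=108/7b +667.904ms=6/7b
10) 12690.167ms=114/7b +333.952ms=3/7b
11) 13024.119ms=117/7b +333.952ms=3/7b
12) 13358.071ms=120/7b +333.952ms=3/7b
13) 13692.022ms=123/7b +1892.393ms=17/7b
14) 15584.416ms=20b +1558.442ms=2b
15) 17142.857ms=22b +1558.442ms=2b
Σ=24b of 24 (77bpm 6/8) — PASS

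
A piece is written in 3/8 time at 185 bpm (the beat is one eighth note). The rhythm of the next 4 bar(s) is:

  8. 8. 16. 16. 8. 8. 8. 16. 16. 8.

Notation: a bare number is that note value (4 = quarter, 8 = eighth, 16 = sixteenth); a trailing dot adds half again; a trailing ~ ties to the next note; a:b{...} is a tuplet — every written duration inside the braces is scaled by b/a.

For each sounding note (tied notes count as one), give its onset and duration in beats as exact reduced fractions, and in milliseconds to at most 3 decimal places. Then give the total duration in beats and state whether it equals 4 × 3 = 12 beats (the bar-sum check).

1) 0.0ms=0b +486.486ms=3/2b
2) 486.486ms=3/2b +486.486ms=3/2b
3) 972.973ms=3b +243.243ms=3/4b
4) 1216.216ms=15/4b +243.243ms=3/4b
5) 1459.459ms=9/2b +486.486ms=3/2b
6) 1945.946ms=6b +486.486ms=3/2b
7) 2432.432ms=15/2b +486.486ms=3/2b
8) 2918.919ms=9b +243.243ms=3/4b
9) 3162.162ms=39/4b +243.243ms=3/4b
10) 3405.405ms=21/2b +486.486ms=3/2b
Σ=12b of 12 (185bpm 3/8) — PASS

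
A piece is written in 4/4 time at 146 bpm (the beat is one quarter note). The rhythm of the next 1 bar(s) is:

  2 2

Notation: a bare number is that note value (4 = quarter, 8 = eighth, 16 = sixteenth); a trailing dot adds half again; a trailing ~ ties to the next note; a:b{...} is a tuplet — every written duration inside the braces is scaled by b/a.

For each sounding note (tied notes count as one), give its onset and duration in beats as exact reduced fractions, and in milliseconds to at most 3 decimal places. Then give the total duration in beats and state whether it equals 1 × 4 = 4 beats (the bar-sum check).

1) 0.0ms=0b +821.918ms=2b
2) 821.918ms=2b +821.918ms=2b
Σ=4b of 4 (146bpm 4/4) — PASS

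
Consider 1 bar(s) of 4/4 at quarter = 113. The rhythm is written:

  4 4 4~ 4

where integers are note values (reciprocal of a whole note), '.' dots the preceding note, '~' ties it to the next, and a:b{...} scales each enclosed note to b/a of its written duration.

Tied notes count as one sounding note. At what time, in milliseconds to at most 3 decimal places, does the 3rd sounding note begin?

1. 0.0ms @ 0 + 530.973ms (1)
2. 530.973ms @ 1 + 530.973ms (1)
3. 1061.947ms @ 2 + 1061.947ms (2)

note 3 onset = 2b = 1061.947ms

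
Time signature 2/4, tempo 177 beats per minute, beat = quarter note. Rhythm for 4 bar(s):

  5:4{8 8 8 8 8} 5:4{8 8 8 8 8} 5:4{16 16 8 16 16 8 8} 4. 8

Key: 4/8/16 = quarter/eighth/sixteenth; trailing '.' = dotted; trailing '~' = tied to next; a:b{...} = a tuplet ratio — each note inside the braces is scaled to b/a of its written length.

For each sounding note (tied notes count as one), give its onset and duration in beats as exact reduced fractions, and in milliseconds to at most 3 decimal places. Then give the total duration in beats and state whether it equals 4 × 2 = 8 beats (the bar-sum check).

1) 0.0ms=0b +135.593ms=2/5b
2) 135.593ms=2/5b +135.593ms=2/5b
3) 271.186ms=4/5b +135.593ms=2/5b
4) 406.78ms=6/5b +135.593ms=2/5b
5) 542.373ms=8/5b +135.593ms=2/5b
6) 677.966ms=2b +135.593ms=2/5b
7) 813.559ms=12/5b +135.593ms=2/5b
8) 949.153ms=14/5b +135.593ms=2/5b
9) 1084.746ms=16/5b +135.593ms=2/5b
10) 1220.339ms=18/5b +135.593ms=2/5b
11) 1355.932ms=4b +67.797ms=1/5b
12) 1423.729ms=21/5b +67.797ms=1/5b
13) 1491.525ms=22/5b +135.593ms=2/5b
14) 1627.119ms=24/5b +67.797ms=1/5b
15) 1694.915ms=5b +67.797ms=1/5b
16) 1762.712ms=26/5b +135.593ms=2/5b
17) 1898.305ms=28/5b +135.593ms=2/5b
18) 2033.898ms=6b +508.475ms=3/2b
19) 2542.373ms=15/2b +169.492ms=1/2b
Σ=8b of 8 (177bpm 2/4) — PASS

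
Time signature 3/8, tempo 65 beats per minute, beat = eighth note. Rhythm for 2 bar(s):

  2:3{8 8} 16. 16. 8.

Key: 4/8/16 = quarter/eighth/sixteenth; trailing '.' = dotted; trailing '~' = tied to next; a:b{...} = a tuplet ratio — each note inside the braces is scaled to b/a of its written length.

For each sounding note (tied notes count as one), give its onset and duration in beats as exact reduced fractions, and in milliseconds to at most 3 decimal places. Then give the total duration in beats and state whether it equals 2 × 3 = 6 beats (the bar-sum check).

1) 0.0ms=0b +1384.615ms=3/2b
2) 1384.615ms=3/2b +1384.615ms=3/2b
3) 2769.231ms=3b +692.308ms=3/4b
4) 3461.538ms=15/4b +692.308ms=3/4b
5) 4153.846ms=9/2b +1384.615ms=3/2b
Σ=6b of 6 (65bpm 3/8) — PASS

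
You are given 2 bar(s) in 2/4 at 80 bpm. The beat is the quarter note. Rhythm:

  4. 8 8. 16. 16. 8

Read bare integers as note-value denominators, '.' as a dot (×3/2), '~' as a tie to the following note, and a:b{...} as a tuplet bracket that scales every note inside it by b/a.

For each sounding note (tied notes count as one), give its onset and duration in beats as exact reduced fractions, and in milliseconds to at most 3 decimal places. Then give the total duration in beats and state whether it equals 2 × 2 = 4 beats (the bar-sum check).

1) 0.0ms=0b +1125.0ms=3/2b
2) 1125.0ms=3/2b +375.0ms=1/2b
3) 1500.0ms=2b +562.5ms=3/4b
4) 2062.5ms=11/4b +281.25ms=3/8b
5) 2343.75ms=25/8b +281.25ms=3/8b
6) 2625.0ms=7/2b +375.0ms=1/2b
Σ=4b of 4 (80bpm 2/4) — PASS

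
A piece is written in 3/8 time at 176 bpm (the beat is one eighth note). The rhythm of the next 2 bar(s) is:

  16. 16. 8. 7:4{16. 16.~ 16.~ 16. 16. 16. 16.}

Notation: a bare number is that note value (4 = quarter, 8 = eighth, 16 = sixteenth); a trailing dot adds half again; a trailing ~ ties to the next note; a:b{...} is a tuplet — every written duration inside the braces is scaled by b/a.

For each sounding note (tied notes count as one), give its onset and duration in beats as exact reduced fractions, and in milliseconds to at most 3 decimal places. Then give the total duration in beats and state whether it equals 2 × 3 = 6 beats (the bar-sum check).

1) 0.0ms=0b +255.682ms=3/4b
2) 255.682ms=3/4b +255.682ms=3/4b
3) 511.364ms=3/2b +511.364ms=3/2b
4) 1022.727ms=3b +146.104ms=3/7b
5) 1168.831ms=24/7b +438.312ms=9/7b
6) 1607.143ms=33/7b +146.104ms=3/7b
7) 1753.247ms=36/7b +146.104ms=3/7b
8) 1899.351ms=39/7b +146.104ms=3/7b
Σ=6b of 6 (176bpm 3/8) — PASS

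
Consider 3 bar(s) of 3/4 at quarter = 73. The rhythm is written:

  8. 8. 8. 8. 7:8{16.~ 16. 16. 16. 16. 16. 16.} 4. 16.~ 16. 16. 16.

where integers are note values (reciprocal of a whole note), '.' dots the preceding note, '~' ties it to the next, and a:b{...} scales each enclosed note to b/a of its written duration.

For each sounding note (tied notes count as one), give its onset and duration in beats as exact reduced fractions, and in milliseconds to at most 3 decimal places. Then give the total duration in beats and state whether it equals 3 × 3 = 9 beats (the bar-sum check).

1) 0.0ms=0b +616.438ms=3/4b
2) 616.438ms=3/4b +616.438ms=3/4b
3) 1232.877ms=3/2b +616.438ms=3/4b
4) 1849.315ms=9/4b +616.438ms=3/4b
5) 2465.753ms=3b +704.501ms=6/7b
6) 3170.254ms=27/7b +352.25ms=3/7b
7) 3522.505ms=30/7b +352.25ms=3/7b
8) 3874.755ms=33/7b +352.25ms=3/7b
9) 4227.006ms=36/7b +352.25ms=3/7b
10) 4579.256ms=39/7b +352.25ms=3/7b
11) 4931.507ms=6b +1232.877ms=3/2b
12) 6164.384ms=15/2b +616.438ms=3/4b
13) 6780.822ms=33/4b +308.219ms=3/8b
14) 7089.041ms=69/8b +308.219ms=3/8b
Σ=9b of 9 (73bpm 3/4) — PASS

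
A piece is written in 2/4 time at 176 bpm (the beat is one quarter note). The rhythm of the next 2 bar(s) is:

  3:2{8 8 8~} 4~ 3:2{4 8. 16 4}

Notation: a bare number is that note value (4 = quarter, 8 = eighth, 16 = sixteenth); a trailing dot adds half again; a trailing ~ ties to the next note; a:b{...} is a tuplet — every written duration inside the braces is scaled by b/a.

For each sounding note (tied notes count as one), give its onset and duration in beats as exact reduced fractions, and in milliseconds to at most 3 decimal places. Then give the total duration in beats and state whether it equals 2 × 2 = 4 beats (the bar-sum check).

1) 0.0ms=0b +113.636ms=1/3b
2) 113.636ms=1/3b +113.636ms=1/3b
3) 227.273ms=2/3b +681.818ms=2b
4) 909.091ms=8/3b +170.455ms=1/2b
5) 1079.545ms=19/6b +56.818ms=1/6b
6) 1136.364ms=10/3b +227.273ms=2/3b
Σ=4b of 4 (176bpm 2/4) — PASS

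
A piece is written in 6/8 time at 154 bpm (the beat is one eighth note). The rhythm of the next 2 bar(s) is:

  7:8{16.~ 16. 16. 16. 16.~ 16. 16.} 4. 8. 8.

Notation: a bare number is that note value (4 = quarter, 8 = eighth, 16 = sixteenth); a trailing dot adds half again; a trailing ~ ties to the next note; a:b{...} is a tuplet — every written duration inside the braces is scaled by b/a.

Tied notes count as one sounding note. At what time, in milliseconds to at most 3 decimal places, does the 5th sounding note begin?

1. 0.0ms @ 0 + 667.904ms (12/7)
2. 667.904ms @ 12/7 + 333.952ms (6/7)
3. 1001.855ms @ 18/7 + 333.952ms (6/7)
4. 1335.807ms @ 24/7 + 667.904ms (12/7)
5. 2003.711ms @ 36/7 + 333.952ms (6/7)
6. 2337.662ms @ 6 + 1168.831ms (3)
7. 3506.494ms @ 9 + 584.416ms (3/2)
8. 4090.909ms @ 21/2 + 584.416ms (3/2)

note 5 onset = 36/7b = 2003.711ms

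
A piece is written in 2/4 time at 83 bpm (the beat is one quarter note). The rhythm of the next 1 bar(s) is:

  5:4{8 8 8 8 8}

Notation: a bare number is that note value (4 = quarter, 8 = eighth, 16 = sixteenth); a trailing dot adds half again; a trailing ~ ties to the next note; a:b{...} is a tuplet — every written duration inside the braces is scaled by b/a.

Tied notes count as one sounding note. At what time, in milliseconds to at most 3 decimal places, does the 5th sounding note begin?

1. 0.0ms @ 0 + 289.157ms (2/5)
2. 289.157ms @ 2/5 + 289.157ms (2/5)
3. 578.313ms @ 4/5 + 289.157ms (2/5)
4. 867.47ms @ 6/5 + 289.157ms (2/5)
5. 1156.627ms @ 8/5 + 289.157ms (2/5)

note 5 onset = 8/5b = 1156.627ms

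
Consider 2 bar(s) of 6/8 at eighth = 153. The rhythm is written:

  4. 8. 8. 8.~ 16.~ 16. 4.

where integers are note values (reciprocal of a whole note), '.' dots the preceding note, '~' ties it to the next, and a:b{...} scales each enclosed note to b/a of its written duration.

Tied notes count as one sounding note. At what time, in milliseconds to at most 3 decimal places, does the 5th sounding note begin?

1. 0.0ms @ 0 + 1176.471ms (3)
2. 1176.471ms @ 3 + 588.235ms (3/2)
3. 1764.706ms @ 9/2 + 588.235ms (3/2)
4. 2352.941ms @ 6 + 1176.471ms (3)
5. 3529.412ms @ 9 + 1176.471ms (3)

note 5 onset = 9b = 3529.412ms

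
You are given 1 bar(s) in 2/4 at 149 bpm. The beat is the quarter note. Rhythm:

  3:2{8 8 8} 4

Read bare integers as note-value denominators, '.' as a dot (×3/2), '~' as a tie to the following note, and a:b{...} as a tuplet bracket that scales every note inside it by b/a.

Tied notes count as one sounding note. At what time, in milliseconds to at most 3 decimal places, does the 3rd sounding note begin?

1. 0.0ms @ 0 + 134.228ms (1/3)
2. 134.228ms @ 1/3 + 134.228ms (1/3)
3. 268.456ms @ 2/3 + 134.228ms (1/3)
4. 402.685ms @ 1 + 402.685ms (1)

note 3 onset = 2/3b = 268.456ms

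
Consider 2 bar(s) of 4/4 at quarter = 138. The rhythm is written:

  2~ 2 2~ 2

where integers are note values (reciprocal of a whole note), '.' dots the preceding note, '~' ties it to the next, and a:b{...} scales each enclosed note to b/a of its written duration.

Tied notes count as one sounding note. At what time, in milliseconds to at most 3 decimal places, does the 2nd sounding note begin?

1. 0.0ms @ 0 + 1739.13ms (4)
2. 1739.13ms @ 4 + 1739.13ms (4)

note 2 onset = 4b = 1739.13ms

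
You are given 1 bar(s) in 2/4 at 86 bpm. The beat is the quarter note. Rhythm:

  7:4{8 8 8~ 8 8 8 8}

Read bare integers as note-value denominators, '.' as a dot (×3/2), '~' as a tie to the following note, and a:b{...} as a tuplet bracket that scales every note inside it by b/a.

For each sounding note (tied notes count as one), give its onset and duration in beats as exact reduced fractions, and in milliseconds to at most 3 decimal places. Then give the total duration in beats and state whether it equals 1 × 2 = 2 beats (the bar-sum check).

1) 0.0ms=0b +199.336ms=2/7b
2) 199.336ms=2/7b +199.336ms=2/7b
3) 398.671ms=4/7b +398.671ms=4/7b
4) 797.342ms=8/7b +199.336ms=2/7b
5) 996.678ms=10/7b +199.336ms=2/7b
6) 1196.013ms=12/7b +199.336ms=2/7b
Σ=2b of 2 (86bpm 2/4) — PASS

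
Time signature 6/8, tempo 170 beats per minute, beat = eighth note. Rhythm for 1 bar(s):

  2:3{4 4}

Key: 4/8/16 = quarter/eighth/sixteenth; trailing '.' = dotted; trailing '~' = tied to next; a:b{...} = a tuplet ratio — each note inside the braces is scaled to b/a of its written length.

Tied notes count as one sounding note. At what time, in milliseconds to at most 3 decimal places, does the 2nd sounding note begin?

note 2 onset = 3b = 1058.824ms

1. 0.0ms @ 0 + 1058.824ms (3)
2. 1058.824ms @ 3 + 1058.824ms (3)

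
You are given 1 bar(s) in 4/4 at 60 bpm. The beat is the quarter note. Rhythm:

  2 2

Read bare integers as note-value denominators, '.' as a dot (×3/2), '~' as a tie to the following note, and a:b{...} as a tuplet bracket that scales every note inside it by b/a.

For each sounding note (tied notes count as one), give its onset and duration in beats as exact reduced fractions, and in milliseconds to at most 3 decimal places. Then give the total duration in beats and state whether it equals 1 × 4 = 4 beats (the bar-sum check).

1) 0.0ms=0b +2000.0ms=2b
2) 2000.0ms=2b +2000.0ms=2b
Σ=4b of 4 (60bpm 4/4) — PASS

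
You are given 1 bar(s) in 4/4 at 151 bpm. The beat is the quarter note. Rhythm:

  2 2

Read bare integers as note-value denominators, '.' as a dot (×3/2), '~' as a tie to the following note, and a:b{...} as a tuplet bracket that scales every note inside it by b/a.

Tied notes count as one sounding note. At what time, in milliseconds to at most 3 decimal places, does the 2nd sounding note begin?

note 2 onset = 2b = 794.702ms

1. 0.0ms @ 0 + 794.702ms (2)
2. 794.702ms @ 2 + 794.702ms (2)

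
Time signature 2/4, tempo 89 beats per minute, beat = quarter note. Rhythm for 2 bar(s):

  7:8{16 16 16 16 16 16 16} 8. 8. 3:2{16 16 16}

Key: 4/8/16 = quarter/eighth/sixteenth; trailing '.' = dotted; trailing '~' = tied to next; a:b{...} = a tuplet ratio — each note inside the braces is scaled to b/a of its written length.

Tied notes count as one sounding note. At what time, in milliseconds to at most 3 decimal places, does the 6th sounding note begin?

1. 0.0ms @ 0 + 192.616ms (2/7)
2. 192.616ms @ 2/7 + 192.616ms (2/7)
3. 385.233ms @ 4/7 + 192.616ms (2/7)
4. 577.849ms @ 6/7 + 192.616ms (2/7)
5. 770.465ms @ 8/7 + 192.616ms (2/7)
6. 963.082ms @ 10/7 + 192.616ms (2/7)
7. 1155.698ms @ 12/7 + 192.616ms (2/7)
8. 1348.315ms @ 2 + 505.618ms (3/4)
9. 1853.933ms @ 11/4 + 505.618ms (3/4)
10. 2359.551ms @ 7/2 + 112.36ms (1/6)
11. 2471.91ms @ 11/3 + 112.36ms (1/6)
12. 2584.27ms @ 23/6 + 112.36ms (1/6)

note 6 onset = 10/7b = 963.082ms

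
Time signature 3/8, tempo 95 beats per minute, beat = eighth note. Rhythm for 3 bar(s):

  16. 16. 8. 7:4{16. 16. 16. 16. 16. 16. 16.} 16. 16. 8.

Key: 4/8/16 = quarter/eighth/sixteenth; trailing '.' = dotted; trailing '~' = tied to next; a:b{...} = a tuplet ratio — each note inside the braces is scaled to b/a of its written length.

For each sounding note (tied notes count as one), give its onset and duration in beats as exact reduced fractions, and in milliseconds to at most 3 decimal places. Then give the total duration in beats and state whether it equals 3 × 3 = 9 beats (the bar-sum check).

1) 0.0ms=0b +473.684ms=3/4b
2) 473.684ms=3/4b +473.684ms=3/4b
3) 947.368ms=3/2b +947.368ms=3/2b
4) 1894.737ms=3b +270.677ms=3/7b
5) 2165.414ms=24/7b +270.677ms=3/7b
6) 2436.09ms=27/7b +270.677ms=3/7b
7) 2706.767ms=30/7b +270.677ms=3/7b
8) 2977.444ms=33/7b +270.677ms=3/7b
9) 3248.12ms=36/7b +270.677ms=3/7b
10) 3518.797ms=39/7b +270.677ms=3/7b
11) 3789.474ms=6b +473.684ms=3/4b
12) 4263.158ms=27/4b +473.684ms=3/4b
13) 4736.842ms=15/2b +947.368ms=3/2b
Σ=9b of 9 (95bpm 3/8) — PASS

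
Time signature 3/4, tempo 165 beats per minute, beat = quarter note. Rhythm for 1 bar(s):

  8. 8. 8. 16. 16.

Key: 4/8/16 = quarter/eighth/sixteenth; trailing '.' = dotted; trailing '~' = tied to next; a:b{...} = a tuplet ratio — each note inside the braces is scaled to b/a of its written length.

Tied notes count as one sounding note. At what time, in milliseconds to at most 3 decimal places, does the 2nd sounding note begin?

1. 0.0ms @ 0 + 272.727ms (3/4)
2. 272.727ms @ 3/4 + 272.727ms (3/4)
3. 545.455ms @ 3/2 + 272.727ms (3/4)
4. 818.182ms @ 9/4 + 136.364ms (3/8)
5. 954.545ms @ 21/8 + 136.364ms (3/8)

note 2 onset = 3/4b = 272.727ms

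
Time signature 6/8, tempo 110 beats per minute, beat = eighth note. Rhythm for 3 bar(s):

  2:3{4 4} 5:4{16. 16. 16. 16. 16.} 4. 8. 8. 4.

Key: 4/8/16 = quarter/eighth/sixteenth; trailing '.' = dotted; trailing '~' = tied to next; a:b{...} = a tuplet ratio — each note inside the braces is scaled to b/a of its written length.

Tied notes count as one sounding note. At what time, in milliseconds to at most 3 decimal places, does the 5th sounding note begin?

note 5 onset = 36/5b = 3927.273ms

1. 0.0ms @ 0 + 1636.364ms (3)
2. 1636.364ms @ 3 + 1636.364ms (3)
3. 3272.727ms @ 6 + 327.273ms (3/5)
4. 3600.0ms @ 33/5 + 327.273ms (3/5)
5. 3927.273ms @ 36/5 + 327.273ms (3/5)
6. 4254.545ms @ 39/5 + 327.273ms (3/5)
7. 4581.818ms @ 42/5 + 327.273ms (3/5)
8. 4909.091ms @ 9 + 1636.364ms (3)
9. 6545.455ms @ 12 + 818.182ms (3/2)
10. 7363.636ms @ 27/2 + 818.182ms (3/2)
11. 8181.818ms @ 15 + 1636.364ms (3)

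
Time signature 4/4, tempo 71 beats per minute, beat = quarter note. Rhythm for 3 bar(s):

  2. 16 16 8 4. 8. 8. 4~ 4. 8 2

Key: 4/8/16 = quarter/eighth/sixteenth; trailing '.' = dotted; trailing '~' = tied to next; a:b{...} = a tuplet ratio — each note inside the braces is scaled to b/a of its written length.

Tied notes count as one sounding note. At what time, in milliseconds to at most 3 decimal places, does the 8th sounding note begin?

1. 0.0ms @ 0 + 2535.211ms (3)
2. 2535.211ms @ 3 + 211.268ms (1/4)
3. 2746.479ms @ 13/4 + 211.268ms (1/4)
4. 2957.746ms @ 7/2 + 422.535ms (1/2)
5. 3380.282ms @ 4 + 1267.606ms (3/2)
6. 4647.887ms @ 11/2 + 633.803ms (3/4)
7. 5281.69ms @ 25/4 + 633.803ms (3/4)
8. 5915.493ms @ 7 + 2112.676ms (5/2)
9. 8028.169ms @ 19/2 + 422.535ms (1/2)
10. 8450.704ms @ 10 + 1690.141ms (2)

note 8 onset = 7b = 5915.493ms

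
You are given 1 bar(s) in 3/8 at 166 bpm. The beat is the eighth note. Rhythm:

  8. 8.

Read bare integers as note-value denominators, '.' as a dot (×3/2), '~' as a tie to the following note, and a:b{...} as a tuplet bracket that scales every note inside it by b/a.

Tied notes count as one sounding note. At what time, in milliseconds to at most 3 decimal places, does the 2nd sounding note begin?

note 2 onset = 3/2b = 542.169ms

1. 0.0ms @ 0 + 542.169ms (3/2)
2. 542.169ms @ 3/2 + 542.169ms (3/2)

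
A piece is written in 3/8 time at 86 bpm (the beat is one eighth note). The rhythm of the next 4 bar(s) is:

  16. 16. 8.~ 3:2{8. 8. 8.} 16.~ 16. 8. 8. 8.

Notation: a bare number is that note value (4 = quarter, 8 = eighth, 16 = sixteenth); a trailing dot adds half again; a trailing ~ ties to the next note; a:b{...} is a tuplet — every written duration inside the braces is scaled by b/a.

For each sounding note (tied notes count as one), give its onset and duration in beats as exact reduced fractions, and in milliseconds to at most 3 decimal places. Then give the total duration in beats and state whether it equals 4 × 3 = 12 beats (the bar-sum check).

1) 0.0ms=0b +523.256ms=3/4b
2) 523.256ms=3/4b +523.256ms=3/4b
3) 1046.512ms=3/2b +1744.186ms=5/2b
4) 2790.698ms=4b +697.674ms=1b
5) 3488.372ms=5b +697.674ms=1b
6) 4186.047ms=6b +1046.512ms=3/2b
7) 5232.558ms=15/2b +1046.512ms=3/2b
8) 6279.07ms=9b +1046.512ms=3/2b
9) 7325.581ms=21/2b +1046.512ms=3/2b
Σ=12b of 12 (86bpm 3/8) — PASS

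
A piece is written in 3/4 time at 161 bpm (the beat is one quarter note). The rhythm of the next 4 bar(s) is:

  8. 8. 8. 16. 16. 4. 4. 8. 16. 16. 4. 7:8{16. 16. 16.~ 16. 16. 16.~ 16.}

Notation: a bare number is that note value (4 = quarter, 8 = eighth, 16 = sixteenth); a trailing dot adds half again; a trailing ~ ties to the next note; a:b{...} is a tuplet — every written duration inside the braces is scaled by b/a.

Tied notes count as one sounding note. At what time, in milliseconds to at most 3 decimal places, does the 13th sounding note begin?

1. 0.0ms @ 0 + 279.503ms (3/4)
2. 279.503ms @ 3/4 + 279.503ms (3/4)
3. 559.006ms @ 3/2 + 279.503ms (3/4)
4. 838.509ms @ 9/4 + 139.752ms (3/8)
5. 978.261ms @ 21/8 + 139.752ms (3/8)
6. 1118.012ms @ 3 + 559.006ms (3/2)
7. 1677.019ms @ 9/2 + 559.006ms (3/2)
8. 2236.025ms @ 6 + 279.503ms (3/4)
9. 2515.528ms @ 27/4 + 139.752ms (3/8)
10. 2655.28ms @ 57/8 + 139.752ms (3/8)
11. 2795.031ms @ 15/2 + 559.006ms (3/2)
12. 3354.037ms @ 9 + 159.716ms (3/7)
13. 3513.753ms @ 66/7 + 159.716ms (3/7)
14. 3673.469ms @ 69/7 + 319.432ms (6/7)
15. 3992.902ms @ 75/7 + 159.716ms (3/7)
16. 4152.618ms @ 78/7 + 319.432ms (6/7)

note 13 onset = 66/7b = 3513.753ms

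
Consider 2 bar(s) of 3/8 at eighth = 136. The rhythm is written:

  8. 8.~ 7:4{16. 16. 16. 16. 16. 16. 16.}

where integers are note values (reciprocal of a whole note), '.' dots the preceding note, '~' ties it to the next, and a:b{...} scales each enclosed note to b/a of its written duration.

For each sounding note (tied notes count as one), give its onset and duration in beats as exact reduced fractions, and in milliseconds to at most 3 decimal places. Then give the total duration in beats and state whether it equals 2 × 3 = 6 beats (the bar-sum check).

1) 0.0ms=0b +661.765ms=3/2b
2) 661.765ms=3/2b +850.84ms=27/14b
3) 1512.605ms=24/7b +189.076ms=3/7b
4) 1701.681ms=27/7b +189.076ms=3/7b
5) 1890.756ms=30/7b +189.076ms=3/7b
6) 2079.832ms=33/7b +189.076ms=3/7b
7) 2268.908ms=36/7b +189.076ms=3/7b
8) 2457.983ms=39/7b +189.076ms=3/7b
Σ=6b of 6 (136bpm 3/8) — PASS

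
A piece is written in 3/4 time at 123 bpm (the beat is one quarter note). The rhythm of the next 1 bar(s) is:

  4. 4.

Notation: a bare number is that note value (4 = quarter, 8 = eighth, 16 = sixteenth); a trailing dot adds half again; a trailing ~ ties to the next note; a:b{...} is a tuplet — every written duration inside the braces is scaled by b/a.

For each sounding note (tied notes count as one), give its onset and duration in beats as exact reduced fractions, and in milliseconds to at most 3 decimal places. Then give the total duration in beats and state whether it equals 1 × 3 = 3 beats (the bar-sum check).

1) 0.0ms=0b +731.707ms=3/2b
2) 731.707ms=3/2b +731.707ms=3/2b
Σ=3b of 3 (123bpm 3/4) — PASS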